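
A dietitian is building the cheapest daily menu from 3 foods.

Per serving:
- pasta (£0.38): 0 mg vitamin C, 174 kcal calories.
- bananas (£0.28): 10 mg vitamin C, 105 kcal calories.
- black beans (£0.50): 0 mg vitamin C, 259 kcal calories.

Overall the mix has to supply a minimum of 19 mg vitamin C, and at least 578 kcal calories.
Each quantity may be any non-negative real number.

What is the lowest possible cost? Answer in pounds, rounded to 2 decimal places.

£1.26

Treat it as an LP. Let x1 = servings of pasta, x2 = servings of bananas, x3 = servings of black beans.
min 0.38x1 + 0.28x2 + 0.5x3 s.t.:
  10x2 ≥ 19   (vitamin C)
  174x1 + 105x2 + 259x3 ≥ 578   (calories)
  x1, x2, x3 ≥ 0.
The cheapest feasible vertex uses only bananas, black beans; pasta is not used. There the vitamin C and calories constraints are tight.
Solving gives x2 = 1.9, x3 = 1.461.
Objective = 0.28·1.9 + 0.5·1.461 = 1.2625.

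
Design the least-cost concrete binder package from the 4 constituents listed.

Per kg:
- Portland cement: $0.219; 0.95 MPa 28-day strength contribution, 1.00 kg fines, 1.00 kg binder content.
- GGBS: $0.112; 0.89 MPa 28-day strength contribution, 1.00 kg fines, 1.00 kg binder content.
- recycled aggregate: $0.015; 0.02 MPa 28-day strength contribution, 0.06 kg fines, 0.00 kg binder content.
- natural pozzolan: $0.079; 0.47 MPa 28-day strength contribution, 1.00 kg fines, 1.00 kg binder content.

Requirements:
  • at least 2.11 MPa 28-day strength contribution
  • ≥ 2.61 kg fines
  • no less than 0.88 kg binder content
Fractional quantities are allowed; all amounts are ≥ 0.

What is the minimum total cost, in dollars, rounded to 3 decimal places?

Let x1 = kg of Portland cement, x2 = kg of GGBS, x3 = kg of recycled aggregate, x4 = kg of natural pozzolan.
min 0.219x1 + 0.112x2 + 0.015x3 + 0.079x4 with:
  0.95x1 + 0.89x2 + 0.02x3 + 0.47x4 ≥ 2.11   (28-day strength contribution)
  1x1 + 1x2 + 0.06x3 + 1x4 ≥ 2.61   (fines)
  1x1 + 1x2 + 1x4 ≥ 0.88   (binder content)
  x1, x2, x3, x4 ≥ 0.
The minimum-cost mix takes nothing from Portland cement, recycled aggregate — only GGBS, natural pozzolan. There the 28-day strength contribution and fines constraints are tight.
So GGBS = 2.103 kg, natural pozzolan = 0.5069 kg.
Hence cost = 0.112·2.103 + 0.079·0.5069 = $0.27558.

$0.276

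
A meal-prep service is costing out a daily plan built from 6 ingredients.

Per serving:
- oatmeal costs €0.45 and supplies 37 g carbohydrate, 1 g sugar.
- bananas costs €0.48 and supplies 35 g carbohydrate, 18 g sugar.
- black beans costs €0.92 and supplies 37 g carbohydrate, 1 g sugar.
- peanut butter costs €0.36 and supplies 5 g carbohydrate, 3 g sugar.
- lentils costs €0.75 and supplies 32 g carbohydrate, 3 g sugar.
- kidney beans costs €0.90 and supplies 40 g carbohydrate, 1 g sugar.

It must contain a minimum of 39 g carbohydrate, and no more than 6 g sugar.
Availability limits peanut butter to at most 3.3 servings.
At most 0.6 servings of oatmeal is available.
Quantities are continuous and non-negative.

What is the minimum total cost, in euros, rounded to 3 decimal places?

Treat it as an LP. Let x1 = servings of oatmeal, x2 = servings of bananas, x3 = servings of black beans, x4 = servings of peanut butter, x5 = servings of lentils, x6 = servings of kidney beans.
Minimise 0.45x1 + 0.48x2 + 0.92x3 + 0.36x4 + 0.75x5 + 0.9x6 subject to:
  37x1 + 35x2 + 37x3 + 5x4 + 32x5 + 40x6 ≥ 39   (carbohydrate)
  1x1 + 18x2 + 1x3 + 3x4 + 3x5 + 1x6 ≤ 6   (sugar)
  x4 ≤ 3.3
  x1 ≤ 0.6
  x1, x2, x3, x4, x5, x6 ≥ 0.
The cheapest feasible vertex uses only oatmeal, bananas, kidney beans; black beans, peanut butter, lentils are not used. There the carbohydrate, sugar, the oatmeal cap constraints are tight.
Optimal quantities: oatmeal = 0.6 servings, bananas = 0.2908 servings, kidney beans = 0.1655 servings.
Hence cost = 0.45·0.6 + 0.48·0.2908 + 0.9·0.1655 = €0.55853.

€0.559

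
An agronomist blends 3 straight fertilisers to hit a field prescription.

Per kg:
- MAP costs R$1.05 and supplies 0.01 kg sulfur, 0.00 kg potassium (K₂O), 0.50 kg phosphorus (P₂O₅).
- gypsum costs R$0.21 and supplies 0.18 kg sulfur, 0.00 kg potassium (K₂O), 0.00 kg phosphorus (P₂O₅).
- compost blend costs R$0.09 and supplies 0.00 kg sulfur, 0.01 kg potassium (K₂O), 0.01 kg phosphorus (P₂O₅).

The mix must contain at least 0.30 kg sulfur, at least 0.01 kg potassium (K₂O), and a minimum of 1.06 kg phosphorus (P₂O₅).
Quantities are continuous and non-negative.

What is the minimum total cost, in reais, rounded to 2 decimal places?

Let x1 = kg of MAP, x2 = kg of gypsum, x3 = kg of compost blend.
Minimise 1.05x1 + 0.21x2 + 0.09x3 s.t.:
  0.01x1 + 0.18x2 ≥ 0.3   (sulfur)
  0.01x3 ≥ 0.01   (potassium (K₂O))
  0.5x1 + 0.01x3 ≥ 1.06   (phosphorus (P₂O₅))
  x1, x2, x3 ≥ 0.
All 3 inputs are positive at the optimum. Binding constraints: sulfur, potassium (K₂O), phosphorus (P₂O₅).
Optimal quantities: MAP = 2.1 kg, gypsum = 1.55 kg, compost blend = 1 kg.
Cost = 1.05·2.1 + 0.21·1.55 + 0.09·1 = 2.6205.

R$2.62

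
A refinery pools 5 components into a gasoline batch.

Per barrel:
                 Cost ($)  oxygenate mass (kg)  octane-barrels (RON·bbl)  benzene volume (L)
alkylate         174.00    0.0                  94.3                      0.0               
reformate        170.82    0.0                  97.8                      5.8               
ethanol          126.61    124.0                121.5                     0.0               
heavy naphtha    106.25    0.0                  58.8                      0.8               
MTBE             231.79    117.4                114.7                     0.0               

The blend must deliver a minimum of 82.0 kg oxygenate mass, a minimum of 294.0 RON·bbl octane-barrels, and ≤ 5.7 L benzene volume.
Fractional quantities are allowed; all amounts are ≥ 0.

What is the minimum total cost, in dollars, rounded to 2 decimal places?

Let x1 = barrels of alkylate, x2 = barrels of reformate, x3 = barrels of ethanol, x4 = barrels of heavy naphtha, x5 = barrels of MTBE.
Minimize 174x1 + 170.82x2 + 126.61x3 + 106.25x4 + 231.79x5 with:
  124x3 + 117.4x5 ≥ 82   (oxygenate mass)
  94.3x1 + 97.8x2 + 121.5x3 + 58.8x4 + 114.7x5 ≥ 294   (octane-barrels)
  5.8x2 + 0.8x4 ≤ 5.7   (benzene volume)
  x1, x2, x3, x4, x5 ≥ 0.
The cheapest feasible vertex uses only ethanol; alkylate, reformate, heavy naphtha, MTBE are not used. The octane-barrels requirement is met with equality.
That vertex is x3 = 2.41975.
Cost = 126.61·2.41975 = 306.3645.

$306.36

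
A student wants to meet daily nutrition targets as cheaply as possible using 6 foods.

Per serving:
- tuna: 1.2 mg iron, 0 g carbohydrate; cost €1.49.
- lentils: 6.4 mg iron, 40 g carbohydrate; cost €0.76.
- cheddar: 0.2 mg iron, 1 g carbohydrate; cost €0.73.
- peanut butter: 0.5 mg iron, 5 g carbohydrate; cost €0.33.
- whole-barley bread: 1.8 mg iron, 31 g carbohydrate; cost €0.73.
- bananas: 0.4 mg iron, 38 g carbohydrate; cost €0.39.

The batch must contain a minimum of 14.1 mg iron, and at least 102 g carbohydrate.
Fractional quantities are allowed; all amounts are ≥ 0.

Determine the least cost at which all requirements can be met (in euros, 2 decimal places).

Treat it as an LP. Let x1 = servings of tuna, x2 = servings of lentils, x3 = servings of cheddar, x4 = servings of peanut butter, x5 = servings of whole-barley bread, x6 = servings of bananas.
Minimise 1.49x1 + 0.76x2 + 0.73x3 + 0.33x4 + 0.73x5 + 0.39x6 with:
  1.2x1 + 6.4x2 + 0.2x3 + 0.5x4 + 1.8x5 + 0.4x6 ≥ 14.1   (iron)
  40x2 + 1x3 + 5x4 + 31x5 + 38x6 ≥ 102   (carbohydrate)
  x1, x2, x3, x4, x5, x6 ≥ 0.
At the optimum only lentils, bananas are positive (tuna, cheddar, peanut butter, whole-barley bread = 0). There the iron and carbohydrate constraints are tight.
So lentils = 2.179 servings, bananas = 0.3908 servings.
Cost = 0.76·2.179 + 0.39·0.3908 = 1.8085.

€1.81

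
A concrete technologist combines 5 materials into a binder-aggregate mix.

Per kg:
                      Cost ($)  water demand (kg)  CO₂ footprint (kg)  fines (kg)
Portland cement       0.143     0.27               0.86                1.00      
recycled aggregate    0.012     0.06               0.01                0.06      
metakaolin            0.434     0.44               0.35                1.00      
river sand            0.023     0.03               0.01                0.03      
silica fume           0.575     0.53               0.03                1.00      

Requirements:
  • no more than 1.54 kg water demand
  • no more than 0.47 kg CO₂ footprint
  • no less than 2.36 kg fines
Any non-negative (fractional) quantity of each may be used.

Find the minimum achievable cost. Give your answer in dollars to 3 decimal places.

$0.904

Let x1 = kg of Portland cement, x2 = kg of recycled aggregate, x3 = kg of metakaolin, x4 = kg of river sand, x5 = kg of silica fume.
Minimise 0.143x1 + 0.012x2 + 0.434x3 + 0.023x4 + 0.575x5 s.t.:
  0.27x1 + 0.06x2 + 0.44x3 + 0.03x4 + 0.53x5 ≤ 1.54   (water demand)
  0.86x1 + 0.01x2 + 0.35x3 + 0.01x4 + 0.03x5 ≤ 0.47   (CO₂ footprint)
  1x1 + 0.06x2 + 1x3 + 0.03x4 + 1x5 ≥ 2.36   (fines)
  x1, x2, x3, x4, x5 ≥ 0.
The minimum-cost mix takes nothing from metakaolin, river sand — only Portland cement, recycled aggregate, silica fume. Binding constraints: water demand, CO₂ footprint, fines.
Optimal quantities: Portland cement = 0.348 kg, recycled aggregate = 13.46 kg, silica fume = 1.204 kg.
Total cost: 0.143·0.348 + 0.012·13.46 + 0.575·1.204 = 0.90358.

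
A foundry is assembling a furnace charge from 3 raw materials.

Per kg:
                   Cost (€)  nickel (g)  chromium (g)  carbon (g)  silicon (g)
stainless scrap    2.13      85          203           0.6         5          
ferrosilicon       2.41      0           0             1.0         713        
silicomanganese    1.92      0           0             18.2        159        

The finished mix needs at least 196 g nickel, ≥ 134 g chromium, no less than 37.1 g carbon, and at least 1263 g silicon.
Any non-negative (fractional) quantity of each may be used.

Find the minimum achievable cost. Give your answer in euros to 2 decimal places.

€11.75

Treat it as an LP. Let x1 = kg of stainless scrap, x2 = kg of ferrosilicon, x3 = kg of silicomanganese.
Minimize 2.13x1 + 2.41x2 + 1.92x3 subject to:
  85x1 ≥ 196   (nickel)
  203x1 ≥ 134   (chromium)
  0.6x1 + 1x2 + 18.2x3 ≥ 37.1   (carbon)
  5x1 + 713x2 + 159x3 ≥ 1263   (silicon)
  x1, x2, x3 ≥ 0.
The optimal mix uses every input. Binding constraints: nickel, carbon, silicon.
Optimal quantities: stainless scrap = 2.306 kg, ferrosilicon = 1.334 kg, silicomanganese = 1.889 kg.
Objective = 2.13·2.306 + 2.41·1.334 + 1.92·1.889 = 11.7536.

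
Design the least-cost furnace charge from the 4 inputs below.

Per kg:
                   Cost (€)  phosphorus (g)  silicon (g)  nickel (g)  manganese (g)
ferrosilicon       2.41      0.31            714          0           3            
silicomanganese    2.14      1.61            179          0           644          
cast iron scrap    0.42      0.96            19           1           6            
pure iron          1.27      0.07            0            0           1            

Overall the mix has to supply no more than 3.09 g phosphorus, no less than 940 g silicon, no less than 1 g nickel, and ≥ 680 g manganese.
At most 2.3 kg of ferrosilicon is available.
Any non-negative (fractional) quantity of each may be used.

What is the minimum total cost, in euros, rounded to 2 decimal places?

€5.13

Treat it as an LP. Let x1 = kg of ferrosilicon, x2 = kg of silicomanganese, x3 = kg of cast iron scrap, x4 = kg of pure iron.
Minimise 2.41x1 + 2.14x2 + 0.42x3 + 1.27x4 s.t.:
  0.31x1 + 1.61x2 + 0.96x3 + 0.07x4 ≤ 3.09   (phosphorus)
  714x1 + 179x2 + 19x3 ≥ 940   (silicon)
  1x3 ≥ 1   (nickel)
  3x1 + 644x2 + 6x3 + 1x4 ≥ 680   (manganese)
  x1 ≤ 2.3
  x1, x2, x3, x4 ≥ 0.
At the optimum only ferrosilicon, silicomanganese, cast iron scrap are positive (pure iron = 0). Binding constraints: silicon, nickel, manganese.
So ferrosilicon = 1.029 kg, silicomanganese = 1.042 kg, cast iron scrap = 1 kg.
Cost = 2.41·1.029 + 2.14·1.042 + 0.42·1 = 5.1298.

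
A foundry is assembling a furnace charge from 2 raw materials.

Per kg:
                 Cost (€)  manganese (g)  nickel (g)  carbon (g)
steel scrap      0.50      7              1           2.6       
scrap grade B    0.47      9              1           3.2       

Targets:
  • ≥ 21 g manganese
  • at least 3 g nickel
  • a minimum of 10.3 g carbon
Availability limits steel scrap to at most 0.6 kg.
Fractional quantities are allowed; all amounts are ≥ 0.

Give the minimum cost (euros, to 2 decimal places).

Let x1 = kg of steel scrap, x2 = kg of scrap grade B.
Minimise 0.5x1 + 0.47x2 subject to:
  7x1 + 9x2 ≥ 21   (manganese)
  1x1 + 1x2 ≥ 3   (nickel)
  2.6x1 + 3.2x2 ≥ 10.3   (carbon)
  x1 ≤ 0.6
  x1, x2 ≥ 0.
At the optimum only scrap grade B is positive (steel scrap = 0). The carbon requirement is met with equality.
That vertex is x2 = 3.219.
Objective = 0.47·3.219 = 1.5129.

€1.51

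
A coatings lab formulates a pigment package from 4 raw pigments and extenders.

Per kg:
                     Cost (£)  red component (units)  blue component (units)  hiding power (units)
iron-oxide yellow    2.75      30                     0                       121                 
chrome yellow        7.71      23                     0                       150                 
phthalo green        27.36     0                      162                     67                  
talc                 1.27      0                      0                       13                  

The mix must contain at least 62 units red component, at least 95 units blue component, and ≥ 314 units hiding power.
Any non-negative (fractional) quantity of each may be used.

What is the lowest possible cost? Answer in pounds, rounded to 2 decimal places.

£22.29

This is a linear program. Let x1 = kg of iron-oxide yellow, x2 = kg of chrome yellow, x3 = kg of phthalo green, x4 = kg of talc.
Minimize 2.75x1 + 7.71x2 + 27.36x3 + 1.27x4 s.t.:
  30x1 + 23x2 ≥ 62   (red component)
  162x3 ≥ 95   (blue component)
  121x1 + 150x2 + 67x3 + 13x4 ≥ 314   (hiding power)
  x1, x2, x3, x4 ≥ 0.
At the optimum only iron-oxide yellow, phthalo green are positive (chrome yellow, talc = 0). There the blue component and hiding power constraints are tight.
Optimal quantities: iron-oxide yellow = 2.27 kg, phthalo green = 0.5864 kg.
Cost = 2.75·2.27 + 27.36·0.5864 = 22.2864.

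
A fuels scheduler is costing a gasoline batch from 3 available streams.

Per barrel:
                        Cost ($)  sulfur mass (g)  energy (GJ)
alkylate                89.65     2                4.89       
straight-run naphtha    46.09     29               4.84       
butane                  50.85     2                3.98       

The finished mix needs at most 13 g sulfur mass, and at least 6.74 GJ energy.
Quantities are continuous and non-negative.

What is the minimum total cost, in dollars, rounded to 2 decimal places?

$80.41

Let x1 = barrels of alkylate, x2 = barrels of straight-run naphtha, x3 = barrels of butane.
Minimise 89.65x1 + 46.09x2 + 50.85x3 with:
  2x1 + 29x2 + 2x3 ≤ 13   (sulfur mass)
  4.89x1 + 4.84x2 + 3.98x3 ≥ 6.74   (energy)
  x1, x2, x3 ≥ 0.
The cheapest feasible vertex uses only straight-run naphtha, butane; alkylate is not used. The sulfur mass and energy requirements are met with equality.
So straight-run naphtha = 0.361831 barrels, butane = 1.25345 barrels.
Hence cost = 46.09·0.361831 + 50.85·1.25345 = $80.4147.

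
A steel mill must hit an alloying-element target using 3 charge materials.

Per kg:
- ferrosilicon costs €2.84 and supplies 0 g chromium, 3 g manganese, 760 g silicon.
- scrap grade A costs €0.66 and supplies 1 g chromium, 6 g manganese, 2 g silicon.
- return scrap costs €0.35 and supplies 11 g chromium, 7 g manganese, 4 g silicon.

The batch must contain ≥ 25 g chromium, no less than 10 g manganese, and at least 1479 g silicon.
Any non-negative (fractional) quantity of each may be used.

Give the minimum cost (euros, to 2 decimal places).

Let x1 = kg of ferrosilicon, x2 = kg of scrap grade A, x3 = kg of return scrap.
min 2.84x1 + 0.66x2 + 0.35x3 subject to:
  1x2 + 11x3 ≥ 25   (chromium)
  3x1 + 6x2 + 7x3 ≥ 10   (manganese)
  760x1 + 2x2 + 4x3 ≥ 1479   (silicon)
  x1, x2, x3 ≥ 0.
At the optimum only ferrosilicon, return scrap are positive (scrap grade A = 0). There the chromium and silicon constraints are tight.
So ferrosilicon = 1.934 kg, return scrap = 2.273 kg.
Hence cost = 2.84·1.934 + 0.35·2.273 = €6.2881.

€6.29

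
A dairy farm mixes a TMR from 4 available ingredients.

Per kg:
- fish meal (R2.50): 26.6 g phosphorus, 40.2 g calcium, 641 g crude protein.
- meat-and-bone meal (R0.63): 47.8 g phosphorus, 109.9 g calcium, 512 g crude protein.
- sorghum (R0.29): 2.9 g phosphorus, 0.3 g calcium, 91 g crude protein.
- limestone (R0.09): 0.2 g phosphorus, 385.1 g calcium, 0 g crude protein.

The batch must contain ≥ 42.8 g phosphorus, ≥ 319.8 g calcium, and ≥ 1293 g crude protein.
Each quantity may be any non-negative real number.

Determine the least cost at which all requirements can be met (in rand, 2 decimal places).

Treat it as an LP. Let x1 = kg of fish meal, x2 = kg of meat-and-bone meal, x3 = kg of sorghum, x4 = kg of limestone.
Minimize 2.5x1 + 0.63x2 + 0.29x3 + 0.09x4 s.t.:
  26.6x1 + 47.8x2 + 2.9x3 + 0.2x4 ≥ 42.8   (phosphorus)
  40.2x1 + 109.9x2 + 0.3x3 + 385.1x4 ≥ 319.8   (calcium)
  641x1 + 512x2 + 91x3 ≥ 1293   (crude protein)
  x1, x2, x3, x4 ≥ 0.
The optimal basis is {meat-and-bone meal, limestone}; fish meal, sorghum drop out. There the calcium and crude protein constraints are tight.
Optimal quantities: meat-and-bone meal = 2.525 kg, limestone = 0.1097 kg.
Objective = 0.63·2.525 + 0.09·0.1097 = 1.6006.

R1.60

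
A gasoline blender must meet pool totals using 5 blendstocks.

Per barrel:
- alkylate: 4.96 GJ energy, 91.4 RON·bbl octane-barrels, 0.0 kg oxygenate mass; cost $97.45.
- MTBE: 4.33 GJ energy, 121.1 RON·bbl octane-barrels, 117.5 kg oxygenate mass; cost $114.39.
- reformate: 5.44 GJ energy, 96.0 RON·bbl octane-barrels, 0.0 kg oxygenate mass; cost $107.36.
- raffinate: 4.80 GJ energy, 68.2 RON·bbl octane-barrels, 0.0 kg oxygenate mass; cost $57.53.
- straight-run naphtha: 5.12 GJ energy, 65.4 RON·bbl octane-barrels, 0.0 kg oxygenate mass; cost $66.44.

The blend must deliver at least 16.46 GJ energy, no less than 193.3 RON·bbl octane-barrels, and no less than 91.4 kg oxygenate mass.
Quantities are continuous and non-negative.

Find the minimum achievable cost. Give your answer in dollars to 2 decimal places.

$245.89

This is a linear program. Let x1 = barrels of alkylate, x2 = barrels of MTBE, x3 = barrels of reformate, x4 = barrels of raffinate, x5 = barrels of straight-run naphtha.
min 97.45x1 + 114.39x2 + 107.36x3 + 57.53x4 + 66.44x5 with:
  4.96x1 + 4.33x2 + 5.44x3 + 4.8x4 + 5.12x5 ≥ 16.46   (energy)
  91.4x1 + 121.1x2 + 96x3 + 68.2x4 + 65.4x5 ≥ 193.3   (octane-barrels)
  117.5x2 ≥ 91.4   (oxygenate mass)
  x1, x2, x3, x4, x5 ≥ 0.
At the optimum only MTBE, raffinate are positive (alkylate, reformate, straight-run naphtha = 0). The energy and oxygenate mass requirements are met with equality.
That vertex is x2 = 0.77787, x4 = 2.7275.
Cost = 114.39·0.77787 + 57.53·2.7275 = 245.8936.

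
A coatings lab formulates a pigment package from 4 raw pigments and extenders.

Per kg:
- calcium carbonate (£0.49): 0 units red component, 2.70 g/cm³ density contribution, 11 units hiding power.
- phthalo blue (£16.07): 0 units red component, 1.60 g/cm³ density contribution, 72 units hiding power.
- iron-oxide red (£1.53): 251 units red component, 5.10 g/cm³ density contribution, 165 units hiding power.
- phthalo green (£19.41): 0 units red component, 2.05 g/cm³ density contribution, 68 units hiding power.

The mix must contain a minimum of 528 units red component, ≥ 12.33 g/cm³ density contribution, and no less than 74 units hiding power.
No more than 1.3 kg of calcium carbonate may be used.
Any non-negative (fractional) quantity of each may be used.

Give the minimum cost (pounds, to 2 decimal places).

Treat it as an LP. Let x1 = kg of calcium carbonate, x2 = kg of phthalo blue, x3 = kg of iron-oxide red, x4 = kg of phthalo green.
Minimise 0.49x1 + 16.07x2 + 1.53x3 + 19.41x4 s.t.:
  251x3 ≥ 528   (red component)
  2.7x1 + 1.6x2 + 5.1x3 + 2.05x4 ≥ 12.33   (density contribution)
  11x1 + 72x2 + 165x3 + 68x4 ≥ 74   (hiding power)
  x1 ≤ 1.3
  x1, x2, x3, x4 ≥ 0.
The minimum-cost mix takes nothing from phthalo blue, phthalo green — only calcium carbonate, iron-oxide red. Binding constraints: red component and density contribution.
That vertex is x1 = 0.5932, x3 = 2.104.
Hence cost = 0.49·0.5932 + 1.53·2.104 = £3.5098.

£3.51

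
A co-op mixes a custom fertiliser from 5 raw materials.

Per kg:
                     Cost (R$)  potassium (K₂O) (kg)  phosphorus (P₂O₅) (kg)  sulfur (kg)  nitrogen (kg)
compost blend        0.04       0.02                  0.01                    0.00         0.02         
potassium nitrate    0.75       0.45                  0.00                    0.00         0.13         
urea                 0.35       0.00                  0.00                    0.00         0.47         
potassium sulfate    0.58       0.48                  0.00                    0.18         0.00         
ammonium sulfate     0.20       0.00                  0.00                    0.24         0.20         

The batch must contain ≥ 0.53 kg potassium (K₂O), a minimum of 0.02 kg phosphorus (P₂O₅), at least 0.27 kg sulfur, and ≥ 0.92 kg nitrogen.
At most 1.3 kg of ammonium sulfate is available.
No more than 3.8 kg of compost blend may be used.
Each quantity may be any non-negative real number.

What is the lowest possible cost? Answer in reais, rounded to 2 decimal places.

R$1.35

Let x1 = kg of compost blend, x2 = kg of potassium nitrate, x3 = kg of urea, x4 = kg of potassium sulfate, x5 = kg of ammonium sulfate.
min 0.04x1 + 0.75x2 + 0.35x3 + 0.58x4 + 0.2x5 with:
  0.02x1 + 0.45x2 + 0.48x4 ≥ 0.53   (potassium (K₂O))
  0.01x1 ≥ 0.02   (phosphorus (P₂O₅))
  0.18x4 + 0.24x5 ≥ 0.27   (sulfur)
  0.02x1 + 0.13x2 + 0.47x3 + 0.2x5 ≥ 0.92   (nitrogen)
  x5 ≤ 1.3
  x1 ≤ 3.8
  x1, x2, x3, x4, x5 ≥ 0.
The optimal basis is {compost blend, urea, potassium sulfate, ammonium sulfate}; potassium nitrate drops out. The potassium (K₂O), phosphorus (P₂O₅), sulfur, nitrogen requirements are met with equality.
So compost blend = 2 kg, urea = 1.719 kg, potassium sulfate = 1.021 kg, ammonium sulfate = 0.3594 kg.
Hence cost = 0.04·2 + 0.35·1.719 + 0.58·1.021 + 0.2·0.3594 = R$1.3457.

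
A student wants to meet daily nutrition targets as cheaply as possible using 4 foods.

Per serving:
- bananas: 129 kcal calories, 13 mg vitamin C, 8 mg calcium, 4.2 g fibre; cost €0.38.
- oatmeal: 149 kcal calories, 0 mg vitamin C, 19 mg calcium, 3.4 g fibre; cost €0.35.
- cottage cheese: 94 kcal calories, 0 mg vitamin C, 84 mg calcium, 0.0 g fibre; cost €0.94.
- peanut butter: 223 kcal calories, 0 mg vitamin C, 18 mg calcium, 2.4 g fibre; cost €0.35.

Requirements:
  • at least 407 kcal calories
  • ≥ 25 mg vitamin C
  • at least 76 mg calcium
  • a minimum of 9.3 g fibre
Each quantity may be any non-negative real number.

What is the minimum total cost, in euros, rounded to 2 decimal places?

This is a linear program. Let x1 = servings of bananas, x2 = servings of oatmeal, x3 = servings of cottage cheese, x4 = servings of peanut butter.
Minimise 0.38x1 + 0.35x2 + 0.94x3 + 0.35x4 s.t.:
  129x1 + 149x2 + 94x3 + 223x4 ≥ 407   (calories)
  13x1 ≥ 25   (vitamin C)
  8x1 + 19x2 + 84x3 + 18x4 ≥ 76   (calcium)
  4.2x1 + 3.4x2 + 2.4x4 ≥ 9.3   (fibre)
  x1, x2, x3, x4 ≥ 0.
The optimal mix uses every input. Binding constraints: calories, vitamin C, calcium, fibre.
Optimal quantities: bananas = 1.923 servings, oatmeal = 0.07697 servings, cottage cheese = 0.6184 servings, peanut butter = 0.4006 servings.
Objective = 0.38·1.923 + 0.35·0.07697 + 0.94·0.6184 + 0.35·0.4006 = 1.4792.

€1.48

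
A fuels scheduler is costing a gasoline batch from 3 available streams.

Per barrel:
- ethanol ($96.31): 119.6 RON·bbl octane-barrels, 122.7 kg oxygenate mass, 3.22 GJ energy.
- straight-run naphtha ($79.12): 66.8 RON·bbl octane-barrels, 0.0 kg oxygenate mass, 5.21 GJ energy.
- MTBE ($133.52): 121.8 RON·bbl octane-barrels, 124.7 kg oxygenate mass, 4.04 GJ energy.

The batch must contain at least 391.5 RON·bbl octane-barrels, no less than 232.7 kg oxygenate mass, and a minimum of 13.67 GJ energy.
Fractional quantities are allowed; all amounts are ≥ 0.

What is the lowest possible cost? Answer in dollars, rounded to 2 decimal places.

This is a linear program. Let x1 = barrels of ethanol, x2 = barrels of straight-run naphtha, x3 = barrels of MTBE.
Minimise 96.31x1 + 79.12x2 + 133.52x3 s.t.:
  119.6x1 + 66.8x2 + 121.8x3 ≥ 391.5   (octane-barrels)
  122.7x1 + 124.7x3 ≥ 232.7   (oxygenate mass)
  3.22x1 + 5.21x2 + 4.04x3 ≥ 13.67   (energy)
  x1, x2, x3 ≥ 0.
The minimum-cost mix takes nothing from MTBE — only ethanol, straight-run naphtha. Binding constraints: octane-barrels and energy.
That vertex is x1 = 2.761, x2 = 0.9174.
Objective = 96.31·2.761 + 79.12·0.9174 = 338.4966.

$338.50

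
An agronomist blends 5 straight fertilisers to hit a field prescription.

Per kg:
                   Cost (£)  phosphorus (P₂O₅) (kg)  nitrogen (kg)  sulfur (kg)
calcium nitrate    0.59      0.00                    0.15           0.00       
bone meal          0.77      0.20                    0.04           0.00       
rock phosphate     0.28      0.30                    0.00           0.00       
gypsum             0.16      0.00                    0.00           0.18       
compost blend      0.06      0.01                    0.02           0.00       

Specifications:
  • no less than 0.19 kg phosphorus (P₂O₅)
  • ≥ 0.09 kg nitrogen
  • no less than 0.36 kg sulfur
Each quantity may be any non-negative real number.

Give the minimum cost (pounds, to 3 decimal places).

£0.725

Set it up as a linear program. Let x1 = kg of calcium nitrate, x2 = kg of bone meal, x3 = kg of rock phosphate, x4 = kg of gypsum, x5 = kg of compost blend.
Minimise 0.59x1 + 0.77x2 + 0.28x3 + 0.16x4 + 0.06x5 subject to:
  0.2x2 + 0.3x3 + 0.01x5 ≥ 0.19   (phosphorus (P₂O₅))
  0.15x1 + 0.04x2 + 0.02x5 ≥ 0.09   (nitrogen)
  0.18x4 ≥ 0.36   (sulfur)
  x1, x2, x3, x4, x5 ≥ 0.
The optimal basis is {rock phosphate, gypsum, compost blend}; calcium nitrate, bone meal drop out. The phosphorus (P₂O₅), nitrogen, sulfur requirements are met with equality.
That vertex is x3 = 0.4833, x4 = 2, x5 = 4.5.
Hence cost = 0.28·0.4833 + 0.16·2 + 0.06·4.5 = £0.72532.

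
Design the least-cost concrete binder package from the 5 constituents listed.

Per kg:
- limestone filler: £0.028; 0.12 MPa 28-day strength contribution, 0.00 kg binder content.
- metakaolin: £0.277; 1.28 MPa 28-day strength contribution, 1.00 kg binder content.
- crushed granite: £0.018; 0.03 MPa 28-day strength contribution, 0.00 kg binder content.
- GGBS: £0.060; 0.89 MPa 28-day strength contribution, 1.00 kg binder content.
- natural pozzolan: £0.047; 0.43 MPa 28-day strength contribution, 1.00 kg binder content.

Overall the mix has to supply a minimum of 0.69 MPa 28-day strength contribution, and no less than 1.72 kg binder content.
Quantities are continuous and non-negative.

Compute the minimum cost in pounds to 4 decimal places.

This is a linear program. Let x1 = kg of limestone filler, x2 = kg of metakaolin, x3 = kg of crushed granite, x4 = kg of GGBS, x5 = kg of natural pozzolan.
min 0.028x1 + 0.277x2 + 0.018x3 + 0.06x4 + 0.047x5 subject to:
  0.12x1 + 1.28x2 + 0.03x3 + 0.89x4 + 0.43x5 ≥ 0.69   (28-day strength contribution)
  1x2 + 1x4 + 1x5 ≥ 1.72   (binder content)
  x1, x2, x3, x4, x5 ≥ 0.
At the optimum only natural pozzolan is positive (limestone filler, metakaolin, crushed granite, GGBS = 0). Binding constraint: binder content.
Solving gives x5 = 1.72.
Hence cost = 0.047·1.72 = £0.080840.

£0.0808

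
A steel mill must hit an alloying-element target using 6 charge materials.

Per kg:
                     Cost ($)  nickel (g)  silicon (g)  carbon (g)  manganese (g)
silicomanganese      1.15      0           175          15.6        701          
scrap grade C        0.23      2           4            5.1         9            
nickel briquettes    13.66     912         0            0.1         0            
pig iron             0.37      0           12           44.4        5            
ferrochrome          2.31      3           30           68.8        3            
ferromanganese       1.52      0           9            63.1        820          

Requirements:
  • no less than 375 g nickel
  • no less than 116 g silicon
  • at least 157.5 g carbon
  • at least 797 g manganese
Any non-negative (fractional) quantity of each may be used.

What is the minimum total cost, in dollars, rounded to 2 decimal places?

$7.96

Set it up as a linear program. Let x1 = kg of silicomanganese, x2 = kg of scrap grade C, x3 = kg of nickel briquettes, x4 = kg of pig iron, x5 = kg of ferrochrome, x6 = kg of ferromanganese.
Minimise 1.15x1 + 0.23x2 + 13.66x3 + 0.37x4 + 2.31x5 + 1.52x6 subject to:
  2x2 + 912x3 + 3x5 ≥ 375   (nickel)
  175x1 + 4x2 + 12x4 + 30x5 + 9x6 ≥ 116   (silicon)
  15.6x1 + 5.1x2 + 0.1x3 + 44.4x4 + 68.8x5 + 63.1x6 ≥ 157.5   (carbon)
  701x1 + 9x2 + 5x4 + 3x5 + 820x6 ≥ 797   (manganese)
  x1, x2, x3, x4, x5, x6 ≥ 0.
At the optimum only silicomanganese, nickel briquettes, pig iron, ferromanganese are positive (scrap grade C, ferrochrome = 0). Binding constraints: nickel, silicon, carbon, manganese.
Optimal quantities: silicomanganese = 0.4567 kg, nickel briquettes = 0.4112 kg, pig iron = 2.582 kg, ferromanganese = 0.5658 kg.
Total cost: 1.15·0.4567 + 13.66·0.4112 + 0.37·2.582 + 1.52·0.5658 = 7.9576.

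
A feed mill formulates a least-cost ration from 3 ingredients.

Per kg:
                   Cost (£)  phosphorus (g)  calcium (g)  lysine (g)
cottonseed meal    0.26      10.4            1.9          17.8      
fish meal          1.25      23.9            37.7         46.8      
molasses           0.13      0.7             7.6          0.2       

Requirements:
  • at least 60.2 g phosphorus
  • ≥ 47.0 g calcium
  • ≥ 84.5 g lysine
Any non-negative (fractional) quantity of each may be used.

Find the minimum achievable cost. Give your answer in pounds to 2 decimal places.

Let x1 = kg of cottonseed meal, x2 = kg of fish meal, x3 = kg of molasses.
Minimise 0.26x1 + 1.25x2 + 0.13x3 with:
  10.4x1 + 23.9x2 + 0.7x3 ≥ 60.2   (phosphorus)
  1.9x1 + 37.7x2 + 7.6x3 ≥ 47   (calcium)
  17.8x1 + 46.8x2 + 0.2x3 ≥ 84.5   (lysine)
  x1, x2, x3 ≥ 0.
The minimum-cost mix takes nothing from fish meal — only cottonseed meal, molasses. The phosphorus and calcium requirements are met with equality.
Solving gives x1 = 5.464, x3 = 4.818.
Total cost: 0.26·5.464 + 0.13·4.818 = 2.0470.

£2.05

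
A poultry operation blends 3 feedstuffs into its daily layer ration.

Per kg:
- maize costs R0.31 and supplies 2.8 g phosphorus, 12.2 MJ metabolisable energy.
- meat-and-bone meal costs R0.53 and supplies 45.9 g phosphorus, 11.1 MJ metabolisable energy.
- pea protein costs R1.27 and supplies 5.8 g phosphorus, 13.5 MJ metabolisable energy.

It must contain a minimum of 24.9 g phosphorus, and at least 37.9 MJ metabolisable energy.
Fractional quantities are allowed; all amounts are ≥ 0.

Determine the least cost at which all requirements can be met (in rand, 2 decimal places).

Treat it as an LP. Let x1 = kg of maize, x2 = kg of meat-and-bone meal, x3 = kg of pea protein.
Minimise 0.31x1 + 0.53x2 + 1.27x3 s.t.:
  2.8x1 + 45.9x2 + 5.8x3 ≥ 24.9   (phosphorus)
  12.2x1 + 11.1x2 + 13.5x3 ≥ 37.9   (metabolisable energy)
  x1, x2, x3 ≥ 0.
The cheapest feasible vertex uses only maize, meat-and-bone meal; pea protein is not used. Binding constraints: phosphorus and metabolisable energy.
Optimal quantities: maize = 2.767 kg, meat-and-bone meal = 0.3737 kg.
Hence cost = 0.31·2.767 + 0.53·0.3737 = R1.0558.

R1.06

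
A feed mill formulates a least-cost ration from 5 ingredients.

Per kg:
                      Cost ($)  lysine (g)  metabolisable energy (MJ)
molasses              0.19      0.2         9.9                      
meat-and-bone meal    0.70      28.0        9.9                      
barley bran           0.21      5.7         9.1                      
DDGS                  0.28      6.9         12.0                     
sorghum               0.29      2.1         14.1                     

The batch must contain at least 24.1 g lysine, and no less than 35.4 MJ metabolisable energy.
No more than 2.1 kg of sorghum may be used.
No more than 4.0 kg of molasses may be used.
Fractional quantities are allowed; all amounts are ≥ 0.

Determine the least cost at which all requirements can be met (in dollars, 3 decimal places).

Treat it as an LP. Let x1 = kg of molasses, x2 = kg of meat-and-bone meal, x3 = kg of barley bran, x4 = kg of DDGS, x5 = kg of sorghum.
Minimize 0.19x1 + 0.7x2 + 0.21x3 + 0.28x4 + 0.29x5 subject to:
  0.2x1 + 28x2 + 5.7x3 + 6.9x4 + 2.1x5 ≥ 24.1   (lysine)
  9.9x1 + 9.9x2 + 9.1x3 + 12x4 + 14.1x5 ≥ 35.4   (metabolisable energy)
  x5 ≤ 2.1
  x1 ≤ 4
  x1, x2, x3, x4, x5 ≥ 0.
At the optimum only meat-and-bone meal, barley bran are positive (molasses, DDGS, sorghum = 0). There the lysine and metabolisable energy constraints are tight.
That vertex is x2 = 0.08837, x3 = 3.794.
Objective = 0.7·0.08837 + 0.21·3.794 = 0.85860.

$0.859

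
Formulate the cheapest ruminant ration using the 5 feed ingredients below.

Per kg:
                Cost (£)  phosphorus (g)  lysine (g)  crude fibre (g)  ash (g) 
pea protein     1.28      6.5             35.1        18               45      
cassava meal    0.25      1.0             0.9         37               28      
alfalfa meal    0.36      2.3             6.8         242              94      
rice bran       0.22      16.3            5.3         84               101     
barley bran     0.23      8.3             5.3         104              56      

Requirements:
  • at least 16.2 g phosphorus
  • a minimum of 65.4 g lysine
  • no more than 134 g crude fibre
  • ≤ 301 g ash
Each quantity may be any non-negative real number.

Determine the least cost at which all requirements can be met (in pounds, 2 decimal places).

£2.39

This is a linear program. Let x1 = kg of pea protein, x2 = kg of cassava meal, x3 = kg of alfalfa meal, x4 = kg of rice bran, x5 = kg of barley bran.
Minimise 1.28x1 + 0.25x2 + 0.36x3 + 0.22x4 + 0.23x5 s.t.:
  6.5x1 + 1x2 + 2.3x3 + 16.3x4 + 8.3x5 ≥ 16.2   (phosphorus)
  35.1x1 + 0.9x2 + 6.8x3 + 5.3x4 + 5.3x5 ≥ 65.4   (lysine)
  18x1 + 37x2 + 242x3 + 84x4 + 104x5 ≤ 134   (crude fibre)
  45x1 + 28x2 + 94x3 + 101x4 + 56x5 ≤ 301   (ash)
  x1, x2, x3, x4, x5 ≥ 0.
The cheapest feasible vertex uses only pea protein, rice bran; cassava meal, alfalfa meal, barley bran are not used. There the phosphorus and lysine constraints are tight.
That vertex is x1 = 1.823, x4 = 0.2669.
Cost = 1.28·1.823 + 0.22·0.2669 = 2.3922.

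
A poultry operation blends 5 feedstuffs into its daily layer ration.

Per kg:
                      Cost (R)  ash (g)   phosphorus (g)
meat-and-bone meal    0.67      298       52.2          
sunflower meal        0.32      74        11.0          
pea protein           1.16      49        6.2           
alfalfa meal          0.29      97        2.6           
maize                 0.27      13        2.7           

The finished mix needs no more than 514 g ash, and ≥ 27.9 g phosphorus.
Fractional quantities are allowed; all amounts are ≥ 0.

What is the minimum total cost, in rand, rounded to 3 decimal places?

R0.358

Let x1 = kg of meat-and-bone meal, x2 = kg of sunflower meal, x3 = kg of pea protein, x4 = kg of alfalfa meal, x5 = kg of maize.
min 0.67x1 + 0.32x2 + 1.16x3 + 0.29x4 + 0.27x5 subject to:
  298x1 + 74x2 + 49x3 + 97x4 + 13x5 ≤ 514   (ash)
  52.2x1 + 11x2 + 6.2x3 + 2.6x4 + 2.7x5 ≥ 27.9   (phosphorus)
  x1, x2, x3, x4, x5 ≥ 0.
The optimal basis is {meat-and-bone meal}; sunflower meal, pea protein, alfalfa meal, maize drop out. There the phosphorus constraint is tight.
Solving gives x1 = 0.5345.
Total cost: 0.67·0.5345 = 0.35812.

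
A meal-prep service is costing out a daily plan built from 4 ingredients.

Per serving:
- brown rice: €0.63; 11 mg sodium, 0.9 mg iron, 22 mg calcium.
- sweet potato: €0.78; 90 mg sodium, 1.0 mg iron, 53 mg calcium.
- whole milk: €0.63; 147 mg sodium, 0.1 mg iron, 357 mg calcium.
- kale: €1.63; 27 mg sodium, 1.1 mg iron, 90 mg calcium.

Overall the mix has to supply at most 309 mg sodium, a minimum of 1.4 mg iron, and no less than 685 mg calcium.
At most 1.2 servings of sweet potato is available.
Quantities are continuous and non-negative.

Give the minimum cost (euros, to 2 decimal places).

Treat it as an LP. Let x1 = servings of brown rice, x2 = servings of sweet potato, x3 = servings of whole milk, x4 = servings of kale.
Minimise 0.63x1 + 0.78x2 + 0.63x3 + 1.63x4 with:
  11x1 + 90x2 + 147x3 + 27x4 ≤ 309   (sodium)
  0.9x1 + 1x2 + 0.1x3 + 1.1x4 ≥ 1.4   (iron)
  22x1 + 53x2 + 357x3 + 90x4 ≥ 685   (calcium)
  x2 ≤ 1.2
  x1, x2, x3, x4 ≥ 0.
The optimal basis is {brown rice, whole milk}; sweet potato, kale drop out. Binding constraints: iron and calcium.
Optimal quantities: brown rice = 1.352 servings, whole milk = 1.835 servings.
Total cost: 0.63·1.352 + 0.63·1.835 = 2.0078.

€2.01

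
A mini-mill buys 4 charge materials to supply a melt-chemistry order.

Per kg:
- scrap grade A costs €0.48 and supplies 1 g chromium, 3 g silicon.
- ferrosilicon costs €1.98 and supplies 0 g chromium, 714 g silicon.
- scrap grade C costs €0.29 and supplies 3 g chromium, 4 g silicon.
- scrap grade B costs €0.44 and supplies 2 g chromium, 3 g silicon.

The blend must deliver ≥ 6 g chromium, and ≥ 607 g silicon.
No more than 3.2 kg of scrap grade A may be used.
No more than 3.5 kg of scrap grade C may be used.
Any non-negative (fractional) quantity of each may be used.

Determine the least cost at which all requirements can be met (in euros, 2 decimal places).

€2.24

Set it up as a linear program. Let x1 = kg of scrap grade A, x2 = kg of ferrosilicon, x3 = kg of scrap grade C, x4 = kg of scrap grade B.
min 0.48x1 + 1.98x2 + 0.29x3 + 0.44x4 with:
  1x1 + 3x3 + 2x4 ≥ 6   (chromium)
  3x1 + 714x2 + 4x3 + 3x4 ≥ 607   (silicon)
  x1 ≤ 3.2
  x3 ≤ 3.5
  x1, x2, x3, x4 ≥ 0.
The optimal basis is {ferrosilicon, scrap grade C}; scrap grade A, scrap grade B drop out. There the chromium and silicon constraints are tight.
Optimal quantities: ferrosilicon = 0.8389 kg, scrap grade C = 2 kg.
Objective = 1.98·0.8389 + 0.29·2 = 2.2410.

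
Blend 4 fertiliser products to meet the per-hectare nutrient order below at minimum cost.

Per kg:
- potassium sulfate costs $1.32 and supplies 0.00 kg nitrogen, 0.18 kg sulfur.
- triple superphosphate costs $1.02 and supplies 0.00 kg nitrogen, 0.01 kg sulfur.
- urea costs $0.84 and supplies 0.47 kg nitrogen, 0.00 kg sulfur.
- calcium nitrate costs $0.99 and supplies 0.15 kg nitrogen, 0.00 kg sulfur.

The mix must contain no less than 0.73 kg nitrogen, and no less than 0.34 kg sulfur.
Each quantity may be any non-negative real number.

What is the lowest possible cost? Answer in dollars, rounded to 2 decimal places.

$3.80

This is a linear program. Let x1 = kg of potassium sulfate, x2 = kg of triple superphosphate, x3 = kg of urea, x4 = kg of calcium nitrate.
Minimize 1.32x1 + 1.02x2 + 0.84x3 + 0.99x4 s.t.:
  0.47x3 + 0.15x4 ≥ 0.73   (nitrogen)
  0.18x1 + 0.01x2 ≥ 0.34   (sulfur)
  x1, x2, x3, x4 ≥ 0.
The cheapest feasible vertex uses only potassium sulfate, urea; triple superphosphate, calcium nitrate are not used. The nitrogen and sulfur requirements are met with equality.
Solving gives x1 = 1.889, x3 = 1.553.
Objective = 1.32·1.889 + 0.84·1.553 = 3.7980.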